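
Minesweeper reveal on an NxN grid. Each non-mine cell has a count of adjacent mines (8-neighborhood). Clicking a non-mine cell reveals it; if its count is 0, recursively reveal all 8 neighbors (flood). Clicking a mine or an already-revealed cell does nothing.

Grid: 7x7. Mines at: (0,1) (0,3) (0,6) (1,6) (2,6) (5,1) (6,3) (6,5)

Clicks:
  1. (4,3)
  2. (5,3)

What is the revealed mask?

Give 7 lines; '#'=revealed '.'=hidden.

Answer: .......
######.
######.
#######
#######
..#####
.......

Derivation:
Click 1 (4,3) count=0: revealed 31 new [(1,0) (1,1) (1,2) (1,3) (1,4) (1,5) (2,0) (2,1) (2,2) (2,3) (2,4) (2,5) (3,0) (3,1) (3,2) (3,3) (3,4) (3,5) (3,6) (4,0) (4,1) (4,2) (4,3) (4,4) (4,5) (4,6) (5,2) (5,3) (5,4) (5,5) (5,6)] -> total=31
Click 2 (5,3) count=1: revealed 0 new [(none)] -> total=31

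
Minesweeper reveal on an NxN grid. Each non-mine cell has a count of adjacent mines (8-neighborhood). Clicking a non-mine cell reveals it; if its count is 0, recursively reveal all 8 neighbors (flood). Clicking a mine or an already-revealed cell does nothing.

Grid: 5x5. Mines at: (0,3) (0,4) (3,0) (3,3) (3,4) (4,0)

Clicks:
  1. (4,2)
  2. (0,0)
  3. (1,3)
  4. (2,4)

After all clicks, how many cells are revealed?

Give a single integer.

Answer: 12

Derivation:
Click 1 (4,2) count=1: revealed 1 new [(4,2)] -> total=1
Click 2 (0,0) count=0: revealed 9 new [(0,0) (0,1) (0,2) (1,0) (1,1) (1,2) (2,0) (2,1) (2,2)] -> total=10
Click 3 (1,3) count=2: revealed 1 new [(1,3)] -> total=11
Click 4 (2,4) count=2: revealed 1 new [(2,4)] -> total=12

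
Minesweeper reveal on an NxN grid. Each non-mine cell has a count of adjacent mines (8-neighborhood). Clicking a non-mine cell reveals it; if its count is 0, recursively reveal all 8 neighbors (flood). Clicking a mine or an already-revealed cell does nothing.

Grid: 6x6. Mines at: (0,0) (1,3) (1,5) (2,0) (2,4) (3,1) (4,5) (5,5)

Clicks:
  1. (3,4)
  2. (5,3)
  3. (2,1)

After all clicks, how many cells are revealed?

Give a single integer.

Answer: 14

Derivation:
Click 1 (3,4) count=2: revealed 1 new [(3,4)] -> total=1
Click 2 (5,3) count=0: revealed 12 new [(3,2) (3,3) (4,0) (4,1) (4,2) (4,3) (4,4) (5,0) (5,1) (5,2) (5,3) (5,4)] -> total=13
Click 3 (2,1) count=2: revealed 1 new [(2,1)] -> total=14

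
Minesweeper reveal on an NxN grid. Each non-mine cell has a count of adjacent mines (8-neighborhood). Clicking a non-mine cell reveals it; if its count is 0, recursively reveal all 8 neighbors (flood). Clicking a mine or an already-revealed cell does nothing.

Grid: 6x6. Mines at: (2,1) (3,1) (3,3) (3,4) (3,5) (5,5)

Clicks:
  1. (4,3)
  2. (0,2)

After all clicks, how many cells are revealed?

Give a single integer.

Click 1 (4,3) count=2: revealed 1 new [(4,3)] -> total=1
Click 2 (0,2) count=0: revealed 16 new [(0,0) (0,1) (0,2) (0,3) (0,4) (0,5) (1,0) (1,1) (1,2) (1,3) (1,4) (1,5) (2,2) (2,3) (2,4) (2,5)] -> total=17

Answer: 17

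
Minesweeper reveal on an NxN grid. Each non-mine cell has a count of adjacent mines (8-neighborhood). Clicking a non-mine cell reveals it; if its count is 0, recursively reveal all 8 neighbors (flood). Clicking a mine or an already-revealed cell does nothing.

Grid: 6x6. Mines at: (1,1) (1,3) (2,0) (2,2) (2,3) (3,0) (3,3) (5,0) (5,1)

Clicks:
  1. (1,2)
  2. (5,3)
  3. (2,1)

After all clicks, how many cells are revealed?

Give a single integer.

Answer: 18

Derivation:
Click 1 (1,2) count=4: revealed 1 new [(1,2)] -> total=1
Click 2 (5,3) count=0: revealed 16 new [(0,4) (0,5) (1,4) (1,5) (2,4) (2,5) (3,4) (3,5) (4,2) (4,3) (4,4) (4,5) (5,2) (5,3) (5,4) (5,5)] -> total=17
Click 3 (2,1) count=4: revealed 1 new [(2,1)] -> total=18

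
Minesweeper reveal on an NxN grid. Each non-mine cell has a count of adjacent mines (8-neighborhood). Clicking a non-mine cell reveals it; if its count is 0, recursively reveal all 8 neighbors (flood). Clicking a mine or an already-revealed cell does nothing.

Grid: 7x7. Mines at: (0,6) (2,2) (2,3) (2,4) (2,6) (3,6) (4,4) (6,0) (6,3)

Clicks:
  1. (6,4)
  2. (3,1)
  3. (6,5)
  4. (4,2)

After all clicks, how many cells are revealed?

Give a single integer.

Answer: 34

Derivation:
Click 1 (6,4) count=1: revealed 1 new [(6,4)] -> total=1
Click 2 (3,1) count=1: revealed 1 new [(3,1)] -> total=2
Click 3 (6,5) count=0: revealed 7 new [(4,5) (4,6) (5,4) (5,5) (5,6) (6,5) (6,6)] -> total=9
Click 4 (4,2) count=0: revealed 25 new [(0,0) (0,1) (0,2) (0,3) (0,4) (0,5) (1,0) (1,1) (1,2) (1,3) (1,4) (1,5) (2,0) (2,1) (3,0) (3,2) (3,3) (4,0) (4,1) (4,2) (4,3) (5,0) (5,1) (5,2) (5,3)] -> total=34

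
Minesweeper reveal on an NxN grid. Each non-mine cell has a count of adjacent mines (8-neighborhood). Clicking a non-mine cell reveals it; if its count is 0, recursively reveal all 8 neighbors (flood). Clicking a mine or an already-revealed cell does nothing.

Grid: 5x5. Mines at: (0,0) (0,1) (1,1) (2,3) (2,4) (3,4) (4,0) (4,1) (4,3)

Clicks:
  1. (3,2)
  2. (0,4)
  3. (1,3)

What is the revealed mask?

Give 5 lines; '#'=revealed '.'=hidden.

Answer: ..###
..###
.....
..#..
.....

Derivation:
Click 1 (3,2) count=3: revealed 1 new [(3,2)] -> total=1
Click 2 (0,4) count=0: revealed 6 new [(0,2) (0,3) (0,4) (1,2) (1,3) (1,4)] -> total=7
Click 3 (1,3) count=2: revealed 0 new [(none)] -> total=7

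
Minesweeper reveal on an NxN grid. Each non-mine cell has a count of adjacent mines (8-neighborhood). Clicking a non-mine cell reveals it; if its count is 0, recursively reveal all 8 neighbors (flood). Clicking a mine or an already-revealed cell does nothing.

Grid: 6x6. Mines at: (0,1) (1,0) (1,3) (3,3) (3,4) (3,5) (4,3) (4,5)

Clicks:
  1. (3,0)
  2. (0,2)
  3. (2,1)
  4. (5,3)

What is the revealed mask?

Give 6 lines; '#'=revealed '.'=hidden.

Answer: ..#...
......
###...
###...
###...
####..

Derivation:
Click 1 (3,0) count=0: revealed 12 new [(2,0) (2,1) (2,2) (3,0) (3,1) (3,2) (4,0) (4,1) (4,2) (5,0) (5,1) (5,2)] -> total=12
Click 2 (0,2) count=2: revealed 1 new [(0,2)] -> total=13
Click 3 (2,1) count=1: revealed 0 new [(none)] -> total=13
Click 4 (5,3) count=1: revealed 1 new [(5,3)] -> total=14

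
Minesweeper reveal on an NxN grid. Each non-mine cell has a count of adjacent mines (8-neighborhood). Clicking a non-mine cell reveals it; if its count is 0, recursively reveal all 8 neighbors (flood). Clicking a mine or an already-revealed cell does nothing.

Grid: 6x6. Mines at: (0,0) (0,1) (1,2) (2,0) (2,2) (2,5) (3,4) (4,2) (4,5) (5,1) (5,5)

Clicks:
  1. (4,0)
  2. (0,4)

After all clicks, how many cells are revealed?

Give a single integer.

Click 1 (4,0) count=1: revealed 1 new [(4,0)] -> total=1
Click 2 (0,4) count=0: revealed 6 new [(0,3) (0,4) (0,5) (1,3) (1,4) (1,5)] -> total=7

Answer: 7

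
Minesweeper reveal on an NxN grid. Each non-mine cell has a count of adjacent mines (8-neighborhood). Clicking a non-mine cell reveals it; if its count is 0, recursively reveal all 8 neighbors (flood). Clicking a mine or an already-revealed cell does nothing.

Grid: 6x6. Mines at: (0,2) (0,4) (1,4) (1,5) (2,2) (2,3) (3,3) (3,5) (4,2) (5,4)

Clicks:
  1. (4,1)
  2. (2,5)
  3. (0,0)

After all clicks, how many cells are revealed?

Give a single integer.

Answer: 13

Derivation:
Click 1 (4,1) count=1: revealed 1 new [(4,1)] -> total=1
Click 2 (2,5) count=3: revealed 1 new [(2,5)] -> total=2
Click 3 (0,0) count=0: revealed 11 new [(0,0) (0,1) (1,0) (1,1) (2,0) (2,1) (3,0) (3,1) (4,0) (5,0) (5,1)] -> total=13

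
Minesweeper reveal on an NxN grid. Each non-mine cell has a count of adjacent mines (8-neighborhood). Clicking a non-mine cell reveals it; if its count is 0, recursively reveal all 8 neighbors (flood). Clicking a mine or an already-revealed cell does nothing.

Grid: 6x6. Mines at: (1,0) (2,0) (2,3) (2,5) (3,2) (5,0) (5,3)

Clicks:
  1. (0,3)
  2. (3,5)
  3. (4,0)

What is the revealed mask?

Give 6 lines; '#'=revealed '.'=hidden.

Click 1 (0,3) count=0: revealed 10 new [(0,1) (0,2) (0,3) (0,4) (0,5) (1,1) (1,2) (1,3) (1,4) (1,5)] -> total=10
Click 2 (3,5) count=1: revealed 1 new [(3,5)] -> total=11
Click 3 (4,0) count=1: revealed 1 new [(4,0)] -> total=12

Answer: .#####
.#####
......
.....#
#.....
......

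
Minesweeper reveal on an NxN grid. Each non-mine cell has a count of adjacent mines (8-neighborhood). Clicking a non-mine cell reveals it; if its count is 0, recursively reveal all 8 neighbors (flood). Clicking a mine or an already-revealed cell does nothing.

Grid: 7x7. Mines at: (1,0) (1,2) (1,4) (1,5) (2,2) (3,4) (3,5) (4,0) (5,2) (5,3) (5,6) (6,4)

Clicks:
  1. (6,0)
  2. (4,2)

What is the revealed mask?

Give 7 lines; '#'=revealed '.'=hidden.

Answer: .......
.......
.......
.......
..#....
##.....
##.....

Derivation:
Click 1 (6,0) count=0: revealed 4 new [(5,0) (5,1) (6,0) (6,1)] -> total=4
Click 2 (4,2) count=2: revealed 1 new [(4,2)] -> total=5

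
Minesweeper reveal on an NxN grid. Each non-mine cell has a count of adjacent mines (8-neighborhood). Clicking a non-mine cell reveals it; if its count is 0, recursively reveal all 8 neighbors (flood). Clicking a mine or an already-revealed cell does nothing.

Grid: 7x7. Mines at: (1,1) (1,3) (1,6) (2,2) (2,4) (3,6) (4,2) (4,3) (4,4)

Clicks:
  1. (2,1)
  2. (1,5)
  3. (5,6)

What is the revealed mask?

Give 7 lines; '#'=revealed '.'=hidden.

Answer: .......
.....#.
##.....
##.....
##...##
#######
#######

Derivation:
Click 1 (2,1) count=2: revealed 1 new [(2,1)] -> total=1
Click 2 (1,5) count=2: revealed 1 new [(1,5)] -> total=2
Click 3 (5,6) count=0: revealed 21 new [(2,0) (3,0) (3,1) (4,0) (4,1) (4,5) (4,6) (5,0) (5,1) (5,2) (5,3) (5,4) (5,5) (5,6) (6,0) (6,1) (6,2) (6,3) (6,4) (6,5) (6,6)] -> total=23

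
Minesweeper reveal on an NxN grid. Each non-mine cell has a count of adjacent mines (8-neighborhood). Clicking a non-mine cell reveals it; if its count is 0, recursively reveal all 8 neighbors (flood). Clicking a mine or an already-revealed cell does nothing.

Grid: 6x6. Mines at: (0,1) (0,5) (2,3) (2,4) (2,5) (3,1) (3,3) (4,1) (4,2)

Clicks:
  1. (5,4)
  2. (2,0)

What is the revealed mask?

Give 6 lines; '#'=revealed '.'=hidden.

Click 1 (5,4) count=0: revealed 8 new [(3,4) (3,5) (4,3) (4,4) (4,5) (5,3) (5,4) (5,5)] -> total=8
Click 2 (2,0) count=1: revealed 1 new [(2,0)] -> total=9

Answer: ......
......
#.....
....##
...###
...###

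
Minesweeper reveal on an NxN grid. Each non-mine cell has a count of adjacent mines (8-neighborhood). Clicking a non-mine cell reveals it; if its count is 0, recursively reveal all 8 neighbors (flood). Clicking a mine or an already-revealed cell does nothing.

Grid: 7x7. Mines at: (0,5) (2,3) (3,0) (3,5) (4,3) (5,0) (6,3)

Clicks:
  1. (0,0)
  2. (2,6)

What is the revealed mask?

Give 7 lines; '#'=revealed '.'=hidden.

Answer: #####..
#####..
###...#
.......
.......
.......
.......

Derivation:
Click 1 (0,0) count=0: revealed 13 new [(0,0) (0,1) (0,2) (0,3) (0,4) (1,0) (1,1) (1,2) (1,3) (1,4) (2,0) (2,1) (2,2)] -> total=13
Click 2 (2,6) count=1: revealed 1 new [(2,6)] -> total=14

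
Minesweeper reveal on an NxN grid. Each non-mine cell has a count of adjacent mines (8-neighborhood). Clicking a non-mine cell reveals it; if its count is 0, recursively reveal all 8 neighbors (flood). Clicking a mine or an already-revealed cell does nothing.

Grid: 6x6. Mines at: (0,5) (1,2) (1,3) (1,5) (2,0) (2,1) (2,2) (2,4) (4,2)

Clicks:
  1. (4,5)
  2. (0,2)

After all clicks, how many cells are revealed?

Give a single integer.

Answer: 10

Derivation:
Click 1 (4,5) count=0: revealed 9 new [(3,3) (3,4) (3,5) (4,3) (4,4) (4,5) (5,3) (5,4) (5,5)] -> total=9
Click 2 (0,2) count=2: revealed 1 new [(0,2)] -> total=10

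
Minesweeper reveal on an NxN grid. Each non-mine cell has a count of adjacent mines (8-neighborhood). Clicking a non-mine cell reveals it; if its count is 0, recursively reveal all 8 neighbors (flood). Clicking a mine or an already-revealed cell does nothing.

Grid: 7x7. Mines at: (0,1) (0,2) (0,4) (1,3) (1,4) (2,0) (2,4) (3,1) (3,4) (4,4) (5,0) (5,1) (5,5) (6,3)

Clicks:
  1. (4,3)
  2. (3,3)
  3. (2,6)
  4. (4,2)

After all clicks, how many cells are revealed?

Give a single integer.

Click 1 (4,3) count=2: revealed 1 new [(4,3)] -> total=1
Click 2 (3,3) count=3: revealed 1 new [(3,3)] -> total=2
Click 3 (2,6) count=0: revealed 10 new [(0,5) (0,6) (1,5) (1,6) (2,5) (2,6) (3,5) (3,6) (4,5) (4,6)] -> total=12
Click 4 (4,2) count=2: revealed 1 new [(4,2)] -> total=13

Answer: 13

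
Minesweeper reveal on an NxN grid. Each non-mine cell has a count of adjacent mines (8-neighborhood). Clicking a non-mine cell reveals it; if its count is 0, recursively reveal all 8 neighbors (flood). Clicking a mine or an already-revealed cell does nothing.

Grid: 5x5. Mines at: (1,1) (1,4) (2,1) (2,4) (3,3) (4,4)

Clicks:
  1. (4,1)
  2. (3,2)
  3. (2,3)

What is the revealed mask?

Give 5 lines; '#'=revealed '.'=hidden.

Click 1 (4,1) count=0: revealed 6 new [(3,0) (3,1) (3,2) (4,0) (4,1) (4,2)] -> total=6
Click 2 (3,2) count=2: revealed 0 new [(none)] -> total=6
Click 3 (2,3) count=3: revealed 1 new [(2,3)] -> total=7

Answer: .....
.....
...#.
###..
###..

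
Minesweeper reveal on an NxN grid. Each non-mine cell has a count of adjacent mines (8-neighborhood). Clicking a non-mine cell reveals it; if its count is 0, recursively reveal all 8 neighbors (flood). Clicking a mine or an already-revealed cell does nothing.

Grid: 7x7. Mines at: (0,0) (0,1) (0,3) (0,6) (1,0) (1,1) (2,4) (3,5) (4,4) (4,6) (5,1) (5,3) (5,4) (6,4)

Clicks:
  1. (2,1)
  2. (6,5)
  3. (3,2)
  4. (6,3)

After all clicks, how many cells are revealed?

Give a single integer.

Answer: 14

Derivation:
Click 1 (2,1) count=2: revealed 1 new [(2,1)] -> total=1
Click 2 (6,5) count=2: revealed 1 new [(6,5)] -> total=2
Click 3 (3,2) count=0: revealed 11 new [(2,0) (2,2) (2,3) (3,0) (3,1) (3,2) (3,3) (4,0) (4,1) (4,2) (4,3)] -> total=13
Click 4 (6,3) count=3: revealed 1 new [(6,3)] -> total=14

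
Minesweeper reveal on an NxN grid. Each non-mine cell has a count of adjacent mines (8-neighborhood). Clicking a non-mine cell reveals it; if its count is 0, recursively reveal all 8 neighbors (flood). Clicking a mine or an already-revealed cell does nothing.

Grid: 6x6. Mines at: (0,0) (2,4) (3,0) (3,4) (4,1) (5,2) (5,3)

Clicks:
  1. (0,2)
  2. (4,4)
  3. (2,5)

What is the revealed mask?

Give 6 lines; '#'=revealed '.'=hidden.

Click 1 (0,2) count=0: revealed 16 new [(0,1) (0,2) (0,3) (0,4) (0,5) (1,1) (1,2) (1,3) (1,4) (1,5) (2,1) (2,2) (2,3) (3,1) (3,2) (3,3)] -> total=16
Click 2 (4,4) count=2: revealed 1 new [(4,4)] -> total=17
Click 3 (2,5) count=2: revealed 1 new [(2,5)] -> total=18

Answer: .#####
.#####
.###.#
.###..
....#.
......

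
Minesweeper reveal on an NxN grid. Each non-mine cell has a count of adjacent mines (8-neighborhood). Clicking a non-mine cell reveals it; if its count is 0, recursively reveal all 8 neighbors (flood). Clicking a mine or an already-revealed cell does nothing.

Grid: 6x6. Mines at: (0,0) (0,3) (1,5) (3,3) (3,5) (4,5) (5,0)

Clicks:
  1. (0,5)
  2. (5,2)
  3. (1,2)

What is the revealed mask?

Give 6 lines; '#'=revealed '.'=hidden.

Answer: .....#
..#...
......
......
.####.
.####.

Derivation:
Click 1 (0,5) count=1: revealed 1 new [(0,5)] -> total=1
Click 2 (5,2) count=0: revealed 8 new [(4,1) (4,2) (4,3) (4,4) (5,1) (5,2) (5,3) (5,4)] -> total=9
Click 3 (1,2) count=1: revealed 1 new [(1,2)] -> total=10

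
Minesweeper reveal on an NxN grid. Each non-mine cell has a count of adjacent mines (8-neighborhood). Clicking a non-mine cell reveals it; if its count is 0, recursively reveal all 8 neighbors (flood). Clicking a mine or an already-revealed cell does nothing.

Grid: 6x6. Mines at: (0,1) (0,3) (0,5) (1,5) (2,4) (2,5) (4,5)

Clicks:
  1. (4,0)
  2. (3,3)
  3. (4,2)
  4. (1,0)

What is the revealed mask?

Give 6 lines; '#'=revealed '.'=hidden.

Answer: ......
####..
####..
#####.
#####.
#####.

Derivation:
Click 1 (4,0) count=0: revealed 23 new [(1,0) (1,1) (1,2) (1,3) (2,0) (2,1) (2,2) (2,3) (3,0) (3,1) (3,2) (3,3) (3,4) (4,0) (4,1) (4,2) (4,3) (4,4) (5,0) (5,1) (5,2) (5,3) (5,4)] -> total=23
Click 2 (3,3) count=1: revealed 0 new [(none)] -> total=23
Click 3 (4,2) count=0: revealed 0 new [(none)] -> total=23
Click 4 (1,0) count=1: revealed 0 new [(none)] -> total=23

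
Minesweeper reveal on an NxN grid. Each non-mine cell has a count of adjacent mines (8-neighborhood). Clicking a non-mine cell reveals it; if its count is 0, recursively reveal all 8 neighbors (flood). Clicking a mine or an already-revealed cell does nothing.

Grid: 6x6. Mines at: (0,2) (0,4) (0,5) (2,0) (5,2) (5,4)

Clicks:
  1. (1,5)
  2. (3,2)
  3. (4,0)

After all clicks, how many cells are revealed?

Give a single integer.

Click 1 (1,5) count=2: revealed 1 new [(1,5)] -> total=1
Click 2 (3,2) count=0: revealed 19 new [(1,1) (1,2) (1,3) (1,4) (2,1) (2,2) (2,3) (2,4) (2,5) (3,1) (3,2) (3,3) (3,4) (3,5) (4,1) (4,2) (4,3) (4,4) (4,5)] -> total=20
Click 3 (4,0) count=0: revealed 4 new [(3,0) (4,0) (5,0) (5,1)] -> total=24

Answer: 24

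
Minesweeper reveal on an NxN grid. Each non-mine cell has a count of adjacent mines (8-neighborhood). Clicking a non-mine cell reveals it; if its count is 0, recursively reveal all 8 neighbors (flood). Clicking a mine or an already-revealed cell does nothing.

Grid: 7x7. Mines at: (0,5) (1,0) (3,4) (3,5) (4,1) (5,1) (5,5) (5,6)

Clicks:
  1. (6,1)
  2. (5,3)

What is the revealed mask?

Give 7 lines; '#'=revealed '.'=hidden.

Click 1 (6,1) count=1: revealed 1 new [(6,1)] -> total=1
Click 2 (5,3) count=0: revealed 9 new [(4,2) (4,3) (4,4) (5,2) (5,3) (5,4) (6,2) (6,3) (6,4)] -> total=10

Answer: .......
.......
.......
.......
..###..
..###..
.####..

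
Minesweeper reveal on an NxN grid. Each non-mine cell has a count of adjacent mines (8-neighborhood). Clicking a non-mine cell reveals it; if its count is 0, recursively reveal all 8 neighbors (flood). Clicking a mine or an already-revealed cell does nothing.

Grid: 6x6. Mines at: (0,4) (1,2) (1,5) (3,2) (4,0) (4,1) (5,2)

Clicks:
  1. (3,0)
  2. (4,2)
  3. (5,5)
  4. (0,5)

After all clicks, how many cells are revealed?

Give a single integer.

Click 1 (3,0) count=2: revealed 1 new [(3,0)] -> total=1
Click 2 (4,2) count=3: revealed 1 new [(4,2)] -> total=2
Click 3 (5,5) count=0: revealed 12 new [(2,3) (2,4) (2,5) (3,3) (3,4) (3,5) (4,3) (4,4) (4,5) (5,3) (5,4) (5,5)] -> total=14
Click 4 (0,5) count=2: revealed 1 new [(0,5)] -> total=15

Answer: 15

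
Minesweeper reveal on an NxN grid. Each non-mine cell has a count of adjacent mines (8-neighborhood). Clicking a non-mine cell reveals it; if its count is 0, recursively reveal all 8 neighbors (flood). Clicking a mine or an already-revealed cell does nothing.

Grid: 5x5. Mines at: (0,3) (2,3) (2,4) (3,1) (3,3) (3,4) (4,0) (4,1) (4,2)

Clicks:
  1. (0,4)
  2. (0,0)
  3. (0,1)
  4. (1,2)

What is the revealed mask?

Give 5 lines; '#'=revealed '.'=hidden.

Click 1 (0,4) count=1: revealed 1 new [(0,4)] -> total=1
Click 2 (0,0) count=0: revealed 9 new [(0,0) (0,1) (0,2) (1,0) (1,1) (1,2) (2,0) (2,1) (2,2)] -> total=10
Click 3 (0,1) count=0: revealed 0 new [(none)] -> total=10
Click 4 (1,2) count=2: revealed 0 new [(none)] -> total=10

Answer: ###.#
###..
###..
.....
.....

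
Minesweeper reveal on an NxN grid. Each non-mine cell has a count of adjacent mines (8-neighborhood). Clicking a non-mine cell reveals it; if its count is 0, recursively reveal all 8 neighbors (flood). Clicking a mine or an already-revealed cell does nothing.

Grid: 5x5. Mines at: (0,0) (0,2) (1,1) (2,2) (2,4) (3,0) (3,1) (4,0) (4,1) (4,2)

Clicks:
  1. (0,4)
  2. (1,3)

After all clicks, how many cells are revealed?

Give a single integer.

Click 1 (0,4) count=0: revealed 4 new [(0,3) (0,4) (1,3) (1,4)] -> total=4
Click 2 (1,3) count=3: revealed 0 new [(none)] -> total=4

Answer: 4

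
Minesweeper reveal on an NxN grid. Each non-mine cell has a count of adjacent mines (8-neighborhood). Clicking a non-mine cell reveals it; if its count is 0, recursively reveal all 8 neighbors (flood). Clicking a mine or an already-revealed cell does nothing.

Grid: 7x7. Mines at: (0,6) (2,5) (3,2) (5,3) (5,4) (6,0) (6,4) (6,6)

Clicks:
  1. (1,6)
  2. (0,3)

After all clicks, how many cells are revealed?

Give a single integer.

Click 1 (1,6) count=2: revealed 1 new [(1,6)] -> total=1
Click 2 (0,3) count=0: revealed 23 new [(0,0) (0,1) (0,2) (0,3) (0,4) (0,5) (1,0) (1,1) (1,2) (1,3) (1,4) (1,5) (2,0) (2,1) (2,2) (2,3) (2,4) (3,0) (3,1) (4,0) (4,1) (5,0) (5,1)] -> total=24

Answer: 24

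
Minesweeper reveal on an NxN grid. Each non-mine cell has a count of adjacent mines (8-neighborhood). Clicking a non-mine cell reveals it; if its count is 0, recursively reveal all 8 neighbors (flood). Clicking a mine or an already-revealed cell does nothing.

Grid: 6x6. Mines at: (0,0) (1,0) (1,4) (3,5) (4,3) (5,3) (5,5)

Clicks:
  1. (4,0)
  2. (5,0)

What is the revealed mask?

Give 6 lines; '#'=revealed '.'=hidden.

Click 1 (4,0) count=0: revealed 20 new [(0,1) (0,2) (0,3) (1,1) (1,2) (1,3) (2,0) (2,1) (2,2) (2,3) (3,0) (3,1) (3,2) (3,3) (4,0) (4,1) (4,2) (5,0) (5,1) (5,2)] -> total=20
Click 2 (5,0) count=0: revealed 0 new [(none)] -> total=20

Answer: .###..
.###..
####..
####..
###...
###...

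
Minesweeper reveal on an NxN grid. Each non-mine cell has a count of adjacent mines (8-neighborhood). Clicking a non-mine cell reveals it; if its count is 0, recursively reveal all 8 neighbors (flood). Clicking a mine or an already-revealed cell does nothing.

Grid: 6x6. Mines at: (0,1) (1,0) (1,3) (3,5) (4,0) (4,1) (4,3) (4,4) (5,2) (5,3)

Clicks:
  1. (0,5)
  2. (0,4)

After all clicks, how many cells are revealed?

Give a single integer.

Click 1 (0,5) count=0: revealed 6 new [(0,4) (0,5) (1,4) (1,5) (2,4) (2,5)] -> total=6
Click 2 (0,4) count=1: revealed 0 new [(none)] -> total=6

Answer: 6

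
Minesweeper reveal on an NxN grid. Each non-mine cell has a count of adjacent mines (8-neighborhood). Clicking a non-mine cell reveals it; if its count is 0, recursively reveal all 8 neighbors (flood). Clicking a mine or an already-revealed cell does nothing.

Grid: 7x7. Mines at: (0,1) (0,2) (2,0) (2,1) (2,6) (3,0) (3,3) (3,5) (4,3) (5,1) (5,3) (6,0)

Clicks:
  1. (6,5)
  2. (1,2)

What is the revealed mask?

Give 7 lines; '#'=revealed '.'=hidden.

Click 1 (6,5) count=0: revealed 9 new [(4,4) (4,5) (4,6) (5,4) (5,5) (5,6) (6,4) (6,5) (6,6)] -> total=9
Click 2 (1,2) count=3: revealed 1 new [(1,2)] -> total=10

Answer: .......
..#....
.......
.......
....###
....###
....###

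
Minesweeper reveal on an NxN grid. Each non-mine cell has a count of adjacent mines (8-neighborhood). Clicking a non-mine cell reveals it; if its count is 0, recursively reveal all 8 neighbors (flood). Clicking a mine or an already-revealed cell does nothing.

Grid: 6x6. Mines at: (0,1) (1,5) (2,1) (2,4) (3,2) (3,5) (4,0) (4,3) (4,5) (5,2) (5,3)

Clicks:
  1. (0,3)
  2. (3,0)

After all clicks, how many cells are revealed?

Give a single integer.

Answer: 7

Derivation:
Click 1 (0,3) count=0: revealed 6 new [(0,2) (0,3) (0,4) (1,2) (1,3) (1,4)] -> total=6
Click 2 (3,0) count=2: revealed 1 new [(3,0)] -> total=7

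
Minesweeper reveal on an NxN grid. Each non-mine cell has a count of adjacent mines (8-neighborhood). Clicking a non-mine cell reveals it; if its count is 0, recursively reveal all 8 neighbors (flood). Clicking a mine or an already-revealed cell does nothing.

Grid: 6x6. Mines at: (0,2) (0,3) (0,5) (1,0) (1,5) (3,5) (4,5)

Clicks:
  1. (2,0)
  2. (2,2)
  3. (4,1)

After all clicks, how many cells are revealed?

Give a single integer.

Click 1 (2,0) count=1: revealed 1 new [(2,0)] -> total=1
Click 2 (2,2) count=0: revealed 23 new [(1,1) (1,2) (1,3) (1,4) (2,1) (2,2) (2,3) (2,4) (3,0) (3,1) (3,2) (3,3) (3,4) (4,0) (4,1) (4,2) (4,3) (4,4) (5,0) (5,1) (5,2) (5,3) (5,4)] -> total=24
Click 3 (4,1) count=0: revealed 0 new [(none)] -> total=24

Answer: 24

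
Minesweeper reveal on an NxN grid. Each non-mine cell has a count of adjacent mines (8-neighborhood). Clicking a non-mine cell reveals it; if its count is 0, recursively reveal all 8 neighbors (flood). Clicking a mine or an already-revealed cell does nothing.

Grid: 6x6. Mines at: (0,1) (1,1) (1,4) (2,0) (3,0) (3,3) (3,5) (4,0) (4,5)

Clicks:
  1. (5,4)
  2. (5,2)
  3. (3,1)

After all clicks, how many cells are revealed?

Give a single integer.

Answer: 9

Derivation:
Click 1 (5,4) count=1: revealed 1 new [(5,4)] -> total=1
Click 2 (5,2) count=0: revealed 7 new [(4,1) (4,2) (4,3) (4,4) (5,1) (5,2) (5,3)] -> total=8
Click 3 (3,1) count=3: revealed 1 new [(3,1)] -> total=9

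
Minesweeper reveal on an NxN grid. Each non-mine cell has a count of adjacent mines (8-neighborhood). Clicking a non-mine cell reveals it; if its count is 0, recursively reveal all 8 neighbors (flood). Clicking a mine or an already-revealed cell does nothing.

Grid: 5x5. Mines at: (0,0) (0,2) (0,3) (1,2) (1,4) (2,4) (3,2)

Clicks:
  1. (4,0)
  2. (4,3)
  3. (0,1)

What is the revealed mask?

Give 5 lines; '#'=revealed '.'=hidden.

Answer: .#...
##...
##...
##...
##.#.

Derivation:
Click 1 (4,0) count=0: revealed 8 new [(1,0) (1,1) (2,0) (2,1) (3,0) (3,1) (4,0) (4,1)] -> total=8
Click 2 (4,3) count=1: revealed 1 new [(4,3)] -> total=9
Click 3 (0,1) count=3: revealed 1 new [(0,1)] -> total=10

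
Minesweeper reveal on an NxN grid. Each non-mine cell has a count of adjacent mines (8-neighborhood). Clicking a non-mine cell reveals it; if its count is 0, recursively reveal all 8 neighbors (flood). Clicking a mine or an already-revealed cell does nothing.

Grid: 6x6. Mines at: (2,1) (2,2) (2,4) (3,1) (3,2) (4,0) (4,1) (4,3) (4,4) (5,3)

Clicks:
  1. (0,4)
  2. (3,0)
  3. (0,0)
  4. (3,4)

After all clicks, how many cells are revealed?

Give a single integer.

Answer: 14

Derivation:
Click 1 (0,4) count=0: revealed 12 new [(0,0) (0,1) (0,2) (0,3) (0,4) (0,5) (1,0) (1,1) (1,2) (1,3) (1,4) (1,5)] -> total=12
Click 2 (3,0) count=4: revealed 1 new [(3,0)] -> total=13
Click 3 (0,0) count=0: revealed 0 new [(none)] -> total=13
Click 4 (3,4) count=3: revealed 1 new [(3,4)] -> total=14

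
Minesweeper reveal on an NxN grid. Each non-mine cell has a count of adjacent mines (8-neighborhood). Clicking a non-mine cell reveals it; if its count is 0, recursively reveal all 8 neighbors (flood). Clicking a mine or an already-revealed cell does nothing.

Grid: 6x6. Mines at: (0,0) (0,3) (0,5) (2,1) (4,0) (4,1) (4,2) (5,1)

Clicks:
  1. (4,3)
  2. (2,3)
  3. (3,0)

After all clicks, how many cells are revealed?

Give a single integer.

Click 1 (4,3) count=1: revealed 1 new [(4,3)] -> total=1
Click 2 (2,3) count=0: revealed 17 new [(1,2) (1,3) (1,4) (1,5) (2,2) (2,3) (2,4) (2,5) (3,2) (3,3) (3,4) (3,5) (4,4) (4,5) (5,3) (5,4) (5,5)] -> total=18
Click 3 (3,0) count=3: revealed 1 new [(3,0)] -> total=19

Answer: 19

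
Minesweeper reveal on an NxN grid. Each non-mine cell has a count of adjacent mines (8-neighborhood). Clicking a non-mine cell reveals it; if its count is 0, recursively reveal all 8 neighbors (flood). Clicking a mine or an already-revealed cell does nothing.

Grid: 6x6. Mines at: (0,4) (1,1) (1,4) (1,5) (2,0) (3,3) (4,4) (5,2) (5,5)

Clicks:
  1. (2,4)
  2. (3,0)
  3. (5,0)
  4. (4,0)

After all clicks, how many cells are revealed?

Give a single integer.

Answer: 7

Derivation:
Click 1 (2,4) count=3: revealed 1 new [(2,4)] -> total=1
Click 2 (3,0) count=1: revealed 1 new [(3,0)] -> total=2
Click 3 (5,0) count=0: revealed 5 new [(3,1) (4,0) (4,1) (5,0) (5,1)] -> total=7
Click 4 (4,0) count=0: revealed 0 new [(none)] -> total=7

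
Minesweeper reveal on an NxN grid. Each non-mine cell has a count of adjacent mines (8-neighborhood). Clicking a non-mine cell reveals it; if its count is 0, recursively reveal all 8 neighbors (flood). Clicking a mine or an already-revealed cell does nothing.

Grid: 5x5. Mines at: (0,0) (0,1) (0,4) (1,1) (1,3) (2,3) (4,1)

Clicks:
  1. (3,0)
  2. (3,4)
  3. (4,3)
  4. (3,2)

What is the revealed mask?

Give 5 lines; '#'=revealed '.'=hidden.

Click 1 (3,0) count=1: revealed 1 new [(3,0)] -> total=1
Click 2 (3,4) count=1: revealed 1 new [(3,4)] -> total=2
Click 3 (4,3) count=0: revealed 5 new [(3,2) (3,3) (4,2) (4,3) (4,4)] -> total=7
Click 4 (3,2) count=2: revealed 0 new [(none)] -> total=7

Answer: .....
.....
.....
#.###
..###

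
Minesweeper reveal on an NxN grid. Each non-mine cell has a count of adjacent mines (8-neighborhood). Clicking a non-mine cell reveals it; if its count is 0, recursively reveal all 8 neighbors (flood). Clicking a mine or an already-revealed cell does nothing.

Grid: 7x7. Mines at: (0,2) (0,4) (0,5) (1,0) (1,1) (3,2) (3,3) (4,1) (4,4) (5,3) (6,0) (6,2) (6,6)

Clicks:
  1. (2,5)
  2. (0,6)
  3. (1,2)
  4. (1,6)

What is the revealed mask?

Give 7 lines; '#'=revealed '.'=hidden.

Click 1 (2,5) count=0: revealed 13 new [(1,4) (1,5) (1,6) (2,4) (2,5) (2,6) (3,4) (3,5) (3,6) (4,5) (4,6) (5,5) (5,6)] -> total=13
Click 2 (0,6) count=1: revealed 1 new [(0,6)] -> total=14
Click 3 (1,2) count=2: revealed 1 new [(1,2)] -> total=15
Click 4 (1,6) count=1: revealed 0 new [(none)] -> total=15

Answer: ......#
..#.###
....###
....###
.....##
.....##
.......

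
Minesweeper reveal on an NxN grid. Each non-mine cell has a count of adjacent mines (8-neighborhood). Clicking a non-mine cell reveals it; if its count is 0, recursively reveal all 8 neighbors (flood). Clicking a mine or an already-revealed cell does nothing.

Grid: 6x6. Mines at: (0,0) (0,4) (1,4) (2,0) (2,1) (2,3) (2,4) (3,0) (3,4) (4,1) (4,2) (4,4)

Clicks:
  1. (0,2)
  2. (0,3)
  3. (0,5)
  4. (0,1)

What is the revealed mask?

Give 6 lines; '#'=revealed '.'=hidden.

Answer: .###.#
.###..
......
......
......
......

Derivation:
Click 1 (0,2) count=0: revealed 6 new [(0,1) (0,2) (0,3) (1,1) (1,2) (1,3)] -> total=6
Click 2 (0,3) count=2: revealed 0 new [(none)] -> total=6
Click 3 (0,5) count=2: revealed 1 new [(0,5)] -> total=7
Click 4 (0,1) count=1: revealed 0 new [(none)] -> total=7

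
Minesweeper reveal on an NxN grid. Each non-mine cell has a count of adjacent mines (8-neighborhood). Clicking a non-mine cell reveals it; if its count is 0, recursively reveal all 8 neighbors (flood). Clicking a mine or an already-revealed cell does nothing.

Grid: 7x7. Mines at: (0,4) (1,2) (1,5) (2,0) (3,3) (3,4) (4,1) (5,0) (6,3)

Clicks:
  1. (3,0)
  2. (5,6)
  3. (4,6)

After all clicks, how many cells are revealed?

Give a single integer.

Answer: 14

Derivation:
Click 1 (3,0) count=2: revealed 1 new [(3,0)] -> total=1
Click 2 (5,6) count=0: revealed 13 new [(2,5) (2,6) (3,5) (3,6) (4,4) (4,5) (4,6) (5,4) (5,5) (5,6) (6,4) (6,5) (6,6)] -> total=14
Click 3 (4,6) count=0: revealed 0 new [(none)] -> total=14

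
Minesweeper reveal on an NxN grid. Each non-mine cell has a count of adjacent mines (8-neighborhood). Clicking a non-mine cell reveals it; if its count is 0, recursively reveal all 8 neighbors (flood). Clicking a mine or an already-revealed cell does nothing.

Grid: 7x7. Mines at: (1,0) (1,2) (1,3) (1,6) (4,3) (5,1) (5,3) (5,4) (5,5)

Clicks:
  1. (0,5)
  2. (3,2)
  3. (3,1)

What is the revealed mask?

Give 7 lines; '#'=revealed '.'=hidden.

Answer: .....#.
.......
###....
###....
###....
.......
.......

Derivation:
Click 1 (0,5) count=1: revealed 1 new [(0,5)] -> total=1
Click 2 (3,2) count=1: revealed 1 new [(3,2)] -> total=2
Click 3 (3,1) count=0: revealed 8 new [(2,0) (2,1) (2,2) (3,0) (3,1) (4,0) (4,1) (4,2)] -> total=10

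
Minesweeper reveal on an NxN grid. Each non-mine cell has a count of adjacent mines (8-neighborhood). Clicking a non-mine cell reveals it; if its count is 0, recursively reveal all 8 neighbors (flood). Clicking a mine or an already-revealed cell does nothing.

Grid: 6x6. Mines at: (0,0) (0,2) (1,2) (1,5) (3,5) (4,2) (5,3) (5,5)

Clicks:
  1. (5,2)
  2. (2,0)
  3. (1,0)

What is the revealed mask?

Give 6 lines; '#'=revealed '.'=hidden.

Click 1 (5,2) count=2: revealed 1 new [(5,2)] -> total=1
Click 2 (2,0) count=0: revealed 10 new [(1,0) (1,1) (2,0) (2,1) (3,0) (3,1) (4,0) (4,1) (5,0) (5,1)] -> total=11
Click 3 (1,0) count=1: revealed 0 new [(none)] -> total=11

Answer: ......
##....
##....
##....
##....
###...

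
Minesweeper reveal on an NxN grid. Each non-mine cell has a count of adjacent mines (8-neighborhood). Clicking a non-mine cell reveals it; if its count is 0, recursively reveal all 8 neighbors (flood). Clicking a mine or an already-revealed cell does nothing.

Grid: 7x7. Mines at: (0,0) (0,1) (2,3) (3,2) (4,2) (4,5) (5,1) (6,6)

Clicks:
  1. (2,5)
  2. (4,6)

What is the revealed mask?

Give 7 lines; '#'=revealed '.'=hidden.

Answer: ..#####
..#####
....###
....###
......#
.......
.......

Derivation:
Click 1 (2,5) count=0: revealed 16 new [(0,2) (0,3) (0,4) (0,5) (0,6) (1,2) (1,3) (1,4) (1,5) (1,6) (2,4) (2,5) (2,6) (3,4) (3,5) (3,6)] -> total=16
Click 2 (4,6) count=1: revealed 1 new [(4,6)] -> total=17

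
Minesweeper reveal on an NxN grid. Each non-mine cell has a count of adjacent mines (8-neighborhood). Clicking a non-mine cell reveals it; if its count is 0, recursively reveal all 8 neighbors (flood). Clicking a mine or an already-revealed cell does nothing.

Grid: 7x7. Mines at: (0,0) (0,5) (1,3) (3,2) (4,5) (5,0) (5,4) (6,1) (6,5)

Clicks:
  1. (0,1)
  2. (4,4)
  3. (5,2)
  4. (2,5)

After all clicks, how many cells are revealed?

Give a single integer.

Answer: 12

Derivation:
Click 1 (0,1) count=1: revealed 1 new [(0,1)] -> total=1
Click 2 (4,4) count=2: revealed 1 new [(4,4)] -> total=2
Click 3 (5,2) count=1: revealed 1 new [(5,2)] -> total=3
Click 4 (2,5) count=0: revealed 9 new [(1,4) (1,5) (1,6) (2,4) (2,5) (2,6) (3,4) (3,5) (3,6)] -> total=12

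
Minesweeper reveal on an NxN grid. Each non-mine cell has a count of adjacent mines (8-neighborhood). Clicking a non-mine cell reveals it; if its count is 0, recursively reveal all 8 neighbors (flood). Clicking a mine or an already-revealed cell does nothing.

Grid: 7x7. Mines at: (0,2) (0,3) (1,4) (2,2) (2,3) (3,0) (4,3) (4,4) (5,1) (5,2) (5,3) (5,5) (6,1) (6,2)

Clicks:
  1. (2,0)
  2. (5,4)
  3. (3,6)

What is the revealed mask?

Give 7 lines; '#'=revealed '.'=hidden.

Answer: .....##
.....##
#....##
.....##
.....##
....#..
.......

Derivation:
Click 1 (2,0) count=1: revealed 1 new [(2,0)] -> total=1
Click 2 (5,4) count=4: revealed 1 new [(5,4)] -> total=2
Click 3 (3,6) count=0: revealed 10 new [(0,5) (0,6) (1,5) (1,6) (2,5) (2,6) (3,5) (3,6) (4,5) (4,6)] -> total=12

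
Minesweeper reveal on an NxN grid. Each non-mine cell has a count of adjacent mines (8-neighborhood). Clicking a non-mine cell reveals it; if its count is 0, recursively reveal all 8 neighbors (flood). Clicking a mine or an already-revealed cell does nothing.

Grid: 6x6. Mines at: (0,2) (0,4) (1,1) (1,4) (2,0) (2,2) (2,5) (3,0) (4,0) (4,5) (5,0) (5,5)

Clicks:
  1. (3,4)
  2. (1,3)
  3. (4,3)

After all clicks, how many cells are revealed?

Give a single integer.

Answer: 13

Derivation:
Click 1 (3,4) count=2: revealed 1 new [(3,4)] -> total=1
Click 2 (1,3) count=4: revealed 1 new [(1,3)] -> total=2
Click 3 (4,3) count=0: revealed 11 new [(3,1) (3,2) (3,3) (4,1) (4,2) (4,3) (4,4) (5,1) (5,2) (5,3) (5,4)] -> total=13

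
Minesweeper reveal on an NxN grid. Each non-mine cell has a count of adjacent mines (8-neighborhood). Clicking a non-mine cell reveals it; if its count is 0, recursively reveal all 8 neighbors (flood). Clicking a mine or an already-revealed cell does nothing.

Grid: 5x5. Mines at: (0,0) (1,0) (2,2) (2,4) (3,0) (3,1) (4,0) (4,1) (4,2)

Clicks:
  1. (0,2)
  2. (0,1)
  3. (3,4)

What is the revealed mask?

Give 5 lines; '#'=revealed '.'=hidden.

Answer: .####
.####
.....
....#
.....

Derivation:
Click 1 (0,2) count=0: revealed 8 new [(0,1) (0,2) (0,3) (0,4) (1,1) (1,2) (1,3) (1,4)] -> total=8
Click 2 (0,1) count=2: revealed 0 new [(none)] -> total=8
Click 3 (3,4) count=1: revealed 1 new [(3,4)] -> total=9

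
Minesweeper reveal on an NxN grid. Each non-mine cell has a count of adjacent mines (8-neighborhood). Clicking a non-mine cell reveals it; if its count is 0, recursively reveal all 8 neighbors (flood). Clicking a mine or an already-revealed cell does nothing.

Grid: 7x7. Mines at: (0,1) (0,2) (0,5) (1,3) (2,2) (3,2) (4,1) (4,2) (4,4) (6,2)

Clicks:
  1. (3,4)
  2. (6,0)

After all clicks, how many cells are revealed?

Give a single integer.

Answer: 5

Derivation:
Click 1 (3,4) count=1: revealed 1 new [(3,4)] -> total=1
Click 2 (6,0) count=0: revealed 4 new [(5,0) (5,1) (6,0) (6,1)] -> total=5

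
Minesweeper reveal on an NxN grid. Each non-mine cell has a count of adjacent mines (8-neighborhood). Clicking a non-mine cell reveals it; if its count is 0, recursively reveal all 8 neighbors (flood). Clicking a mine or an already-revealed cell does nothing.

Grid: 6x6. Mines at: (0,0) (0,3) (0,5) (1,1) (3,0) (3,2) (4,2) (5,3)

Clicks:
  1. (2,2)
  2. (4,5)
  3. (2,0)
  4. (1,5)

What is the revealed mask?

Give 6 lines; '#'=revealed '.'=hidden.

Click 1 (2,2) count=2: revealed 1 new [(2,2)] -> total=1
Click 2 (4,5) count=0: revealed 14 new [(1,3) (1,4) (1,5) (2,3) (2,4) (2,5) (3,3) (3,4) (3,5) (4,3) (4,4) (4,5) (5,4) (5,5)] -> total=15
Click 3 (2,0) count=2: revealed 1 new [(2,0)] -> total=16
Click 4 (1,5) count=1: revealed 0 new [(none)] -> total=16

Answer: ......
...###
#.####
...###
...###
....##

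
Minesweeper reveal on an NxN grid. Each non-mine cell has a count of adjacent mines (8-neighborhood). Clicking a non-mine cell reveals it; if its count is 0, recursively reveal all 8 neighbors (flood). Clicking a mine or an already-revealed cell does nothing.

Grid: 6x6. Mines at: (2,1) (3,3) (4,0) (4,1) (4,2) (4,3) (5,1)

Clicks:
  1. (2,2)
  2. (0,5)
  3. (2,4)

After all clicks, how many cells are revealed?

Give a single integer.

Click 1 (2,2) count=2: revealed 1 new [(2,2)] -> total=1
Click 2 (0,5) count=0: revealed 21 new [(0,0) (0,1) (0,2) (0,3) (0,4) (0,5) (1,0) (1,1) (1,2) (1,3) (1,4) (1,5) (2,3) (2,4) (2,5) (3,4) (3,5) (4,4) (4,5) (5,4) (5,5)] -> total=22
Click 3 (2,4) count=1: revealed 0 new [(none)] -> total=22

Answer: 22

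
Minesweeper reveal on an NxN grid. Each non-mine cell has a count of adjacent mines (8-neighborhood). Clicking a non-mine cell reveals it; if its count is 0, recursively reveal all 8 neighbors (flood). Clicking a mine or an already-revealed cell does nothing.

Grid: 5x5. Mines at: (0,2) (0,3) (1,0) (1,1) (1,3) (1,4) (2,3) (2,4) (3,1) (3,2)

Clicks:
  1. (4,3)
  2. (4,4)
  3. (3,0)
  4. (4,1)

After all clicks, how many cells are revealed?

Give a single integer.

Click 1 (4,3) count=1: revealed 1 new [(4,3)] -> total=1
Click 2 (4,4) count=0: revealed 3 new [(3,3) (3,4) (4,4)] -> total=4
Click 3 (3,0) count=1: revealed 1 new [(3,0)] -> total=5
Click 4 (4,1) count=2: revealed 1 new [(4,1)] -> total=6

Answer: 6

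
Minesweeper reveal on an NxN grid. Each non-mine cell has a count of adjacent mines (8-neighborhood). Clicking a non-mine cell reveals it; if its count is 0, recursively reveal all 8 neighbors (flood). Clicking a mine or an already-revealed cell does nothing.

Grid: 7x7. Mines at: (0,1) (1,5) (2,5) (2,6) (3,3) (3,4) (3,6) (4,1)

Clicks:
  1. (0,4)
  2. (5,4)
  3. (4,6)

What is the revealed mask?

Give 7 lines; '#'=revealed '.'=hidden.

Click 1 (0,4) count=1: revealed 1 new [(0,4)] -> total=1
Click 2 (5,4) count=0: revealed 19 new [(4,2) (4,3) (4,4) (4,5) (4,6) (5,0) (5,1) (5,2) (5,3) (5,4) (5,5) (5,6) (6,0) (6,1) (6,2) (6,3) (6,4) (6,5) (6,6)] -> total=20
Click 3 (4,6) count=1: revealed 0 new [(none)] -> total=20

Answer: ....#..
.......
.......
.......
..#####
#######
#######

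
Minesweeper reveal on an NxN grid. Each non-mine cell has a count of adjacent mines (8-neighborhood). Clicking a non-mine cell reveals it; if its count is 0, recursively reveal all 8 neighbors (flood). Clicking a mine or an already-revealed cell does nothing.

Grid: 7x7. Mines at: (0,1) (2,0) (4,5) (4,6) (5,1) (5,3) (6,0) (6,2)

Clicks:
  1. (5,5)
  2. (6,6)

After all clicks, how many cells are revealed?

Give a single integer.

Answer: 6

Derivation:
Click 1 (5,5) count=2: revealed 1 new [(5,5)] -> total=1
Click 2 (6,6) count=0: revealed 5 new [(5,4) (5,6) (6,4) (6,5) (6,6)] -> total=6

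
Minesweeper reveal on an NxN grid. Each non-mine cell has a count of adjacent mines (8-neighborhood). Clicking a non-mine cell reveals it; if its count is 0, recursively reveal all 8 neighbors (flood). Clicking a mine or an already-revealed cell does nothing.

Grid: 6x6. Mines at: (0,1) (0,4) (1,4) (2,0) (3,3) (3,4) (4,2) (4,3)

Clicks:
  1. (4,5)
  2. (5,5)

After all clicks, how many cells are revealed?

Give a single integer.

Answer: 4

Derivation:
Click 1 (4,5) count=1: revealed 1 new [(4,5)] -> total=1
Click 2 (5,5) count=0: revealed 3 new [(4,4) (5,4) (5,5)] -> total=4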